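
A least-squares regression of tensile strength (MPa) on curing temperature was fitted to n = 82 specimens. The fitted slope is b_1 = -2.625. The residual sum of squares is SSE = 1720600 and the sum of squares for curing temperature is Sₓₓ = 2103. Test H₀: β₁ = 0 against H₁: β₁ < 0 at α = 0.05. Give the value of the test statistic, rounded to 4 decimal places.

t = -0.8208

MSE = SSE/(n − 2) = 1720600/80 = 21507.5.
SE(b_1) = √(MSE/Sₓₓ) = √(21507.5/2103) = 3.19798.
t = -2.625 / 3.19798 = -0.8208.
df = n − 2 = 80.
One-sided p ≈ 0.2071, which is ≥ 0.05, so fail to reject H₀.
The data do not give significant evidence that the true slope on curing temperature is negative.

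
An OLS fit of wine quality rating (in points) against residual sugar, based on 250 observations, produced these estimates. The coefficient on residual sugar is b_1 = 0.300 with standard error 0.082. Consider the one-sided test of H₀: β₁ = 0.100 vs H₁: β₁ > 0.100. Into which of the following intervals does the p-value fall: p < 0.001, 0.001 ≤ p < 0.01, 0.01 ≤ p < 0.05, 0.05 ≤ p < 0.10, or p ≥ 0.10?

0.001 ≤ p < 0.01

t = (0.300 − 0.100) / 0.082 = 2.439.
df = n − 2 = 250 − 2 = 248.
One-sided p = P(T_{248} > t) ≈ 0.0077.
So 0.001 ≤ p < 0.01.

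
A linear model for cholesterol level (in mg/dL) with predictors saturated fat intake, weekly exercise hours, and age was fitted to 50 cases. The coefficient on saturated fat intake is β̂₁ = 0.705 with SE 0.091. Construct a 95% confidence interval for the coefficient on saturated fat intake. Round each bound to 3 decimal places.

df = n − k − 1 = 50 − 3 − 1 = 46.
t* = t_{0.025, 46} = 2.012896.
Margin = t* × SE = 2.012896 × 0.091 = 0.18317.
CI: 0.705 ± 0.18317 → (0.522, 0.888).
With 95% confidence, each one-unit increase in saturated fat intake is associated with a change of between 0.522 and 0.888 mg/dL in cholesterol level, holding the other predictors fixed.

(0.522, 0.888)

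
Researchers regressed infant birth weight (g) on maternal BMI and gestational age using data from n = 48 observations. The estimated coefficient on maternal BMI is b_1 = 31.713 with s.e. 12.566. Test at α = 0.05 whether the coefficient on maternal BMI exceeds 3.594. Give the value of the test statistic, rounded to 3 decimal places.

H₀: β₁ = 3.594 vs H₁: β₁ > 3.594.
t = (b_1 − β₁⁰)/SE = (31.713 − 3.594) / 12.566 = 2.238.
df = n − k − 1 = 48 − 2 − 1 = 45.
One-sided p ≈ 0.0151, which is < 0.05, so reject H₀.
There is evidence that the true slope on maternal BMI exceeds 3.594 g per unit, holding the other predictors fixed.

t = 2.238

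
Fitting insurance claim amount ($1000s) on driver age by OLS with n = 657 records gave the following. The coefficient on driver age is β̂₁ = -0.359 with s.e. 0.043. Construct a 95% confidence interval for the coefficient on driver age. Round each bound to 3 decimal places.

df = n − 2 = 657 − 2 = 655.
t* = t_{0.025, 655} = 1.963592.
Margin = t* × SE = 1.963592 × 0.043 = 0.08443.
CI: -0.359 ± 0.08443 → (-0.443, -0.275).
With 95% confidence, each one-unit increase in driver age is associated with a change of between -0.443 and -0.275 $1000s in insurance claim amount.

(-0.443, -0.275)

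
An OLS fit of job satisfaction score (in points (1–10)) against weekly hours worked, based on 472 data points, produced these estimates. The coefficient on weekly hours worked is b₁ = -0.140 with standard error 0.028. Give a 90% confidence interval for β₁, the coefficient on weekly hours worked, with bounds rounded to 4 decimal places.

df = n − 2 = 472 − 2 = 470.
t* = t_{0.05, 470} = 1.648102.
Margin = t* × SE = 1.648102 × 0.028 = 0.046147.
CI: -0.140 ± 0.046147 → (-0.1861, -0.0939).
With 90% confidence, each one-unit increase in weekly hours worked is associated with a change of between -0.1861 and -0.0939 points (1–10) in job satisfaction score.

(-0.1861, -0.0939)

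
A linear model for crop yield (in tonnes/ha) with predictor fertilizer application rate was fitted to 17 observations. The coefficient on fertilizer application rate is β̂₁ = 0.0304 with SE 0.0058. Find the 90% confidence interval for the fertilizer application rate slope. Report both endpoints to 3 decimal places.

df = n − 2 = 17 − 2 = 15.
t* = t_{0.05, 15} = 1.75305.
Margin = t* × SE = 1.75305 × 0.0058 = 0.01017.
CI: 0.0304 ± 0.01017 → (0.020, 0.041).
With 90% confidence, each one-unit increase in fertilizer application rate is associated with a change of between 0.020 and 0.041 tonnes/ha in crop yield.

(0.020, 0.041)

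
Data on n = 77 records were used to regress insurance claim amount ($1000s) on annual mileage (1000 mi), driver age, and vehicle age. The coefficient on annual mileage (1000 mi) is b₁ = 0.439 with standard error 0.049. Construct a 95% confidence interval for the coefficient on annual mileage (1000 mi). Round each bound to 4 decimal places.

(0.3413, 0.5367)

df = n − k − 1 = 77 − 3 − 1 = 73.
t* = t_{0.025, 73} = 1.992997.
Margin = t* × SE = 1.992997 × 0.049 = 0.097657.
CI: 0.439 ± 0.097657 → (0.3413, 0.5367).
With 95% confidence, each one-unit increase in annual mileage (1000 mi) is associated with a change of between 0.3413 and 0.5367 $1000s in insurance claim amount, holding the other predictors fixed.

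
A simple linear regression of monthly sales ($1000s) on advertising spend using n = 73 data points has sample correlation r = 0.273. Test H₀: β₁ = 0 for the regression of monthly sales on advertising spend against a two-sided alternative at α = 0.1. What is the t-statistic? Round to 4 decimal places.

t = 2.3912

t = r·√(n − 2)/√(1 − r²) = 0.273·√71/√0.925471 = 2.3912.
df = n − 2 = 71.
Two-sided p ≈ 0.0194, which is < 0.1, so reject H₀.
There is evidence of a linear association between advertising spend and monthly sales.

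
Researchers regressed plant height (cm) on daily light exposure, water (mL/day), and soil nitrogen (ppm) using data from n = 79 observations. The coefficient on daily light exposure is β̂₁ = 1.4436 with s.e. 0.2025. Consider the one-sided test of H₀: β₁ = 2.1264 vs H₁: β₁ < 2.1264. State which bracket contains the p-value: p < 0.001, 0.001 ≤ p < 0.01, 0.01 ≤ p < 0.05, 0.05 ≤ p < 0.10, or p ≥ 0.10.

p < 0.001

t = (1.4436 − 2.1264) / 0.2025 = -3.372.
df = n − k − 1 = 79 − 3 − 1 = 75.
One-sided p = P(T_{75} < t) ≈ 0.0006.
So p < 0.001.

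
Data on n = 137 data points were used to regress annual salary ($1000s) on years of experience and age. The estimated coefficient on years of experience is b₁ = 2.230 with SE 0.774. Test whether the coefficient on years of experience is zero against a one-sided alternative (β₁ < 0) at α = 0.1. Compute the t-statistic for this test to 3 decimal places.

t = 2.881

H₀: β₁ = 0 vs H₁: β₁ < 0.
t = (b₁ − β₁⁰)/SE = 2.230 / 0.774 = 2.881.
df = n − k − 1 = 137 − 2 − 1 = 134.
One-sided p ≈ 0.9977, which is ≥ 0.1, so fail to reject H₀.
The data do not give significant evidence that the true slope on years of experience is negative, holding the other predictors fixed.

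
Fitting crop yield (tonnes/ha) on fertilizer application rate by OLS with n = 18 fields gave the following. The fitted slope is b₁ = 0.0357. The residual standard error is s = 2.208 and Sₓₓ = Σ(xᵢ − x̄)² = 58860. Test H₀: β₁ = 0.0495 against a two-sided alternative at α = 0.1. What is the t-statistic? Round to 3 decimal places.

SE(b₁) = s/√Sₓₓ = 2.208/√58860 = 0.009101.
t = (0.0357 − 0.0495) / 0.009101 = -1.516.
df = n − 2 = 16.
Two-sided p ≈ 0.1489, which is ≥ 0.1, so fail to reject H₀.
The data are consistent with a true slope of 0.0495 tonnes/ha per unit of fertilizer application rate.

t = -1.516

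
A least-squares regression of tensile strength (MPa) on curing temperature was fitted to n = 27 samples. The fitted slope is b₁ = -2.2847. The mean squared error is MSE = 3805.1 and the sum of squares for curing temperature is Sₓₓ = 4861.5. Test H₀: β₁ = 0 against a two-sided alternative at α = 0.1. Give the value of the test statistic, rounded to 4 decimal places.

t = -2.5824

SE(b₁) = √(MSE/Sₓₓ) = √(3805.1/4861.5) = 0.884704.
t = -2.2847 / 0.884704 = -2.5824.
df = n − 2 = 25.
Two-sided p ≈ 0.0161, which is < 0.1, so reject H₀.
There is evidence that curing temperature is associated with tensile strength.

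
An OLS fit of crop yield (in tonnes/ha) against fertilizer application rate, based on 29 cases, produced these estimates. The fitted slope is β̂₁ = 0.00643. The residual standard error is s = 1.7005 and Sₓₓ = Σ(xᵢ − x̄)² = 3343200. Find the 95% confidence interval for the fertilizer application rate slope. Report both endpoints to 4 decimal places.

(0.0045, 0.0083)

SE(β̂₁) = s/√Sₓₓ = 1.7005/√3343200 = 0.000930027.
df = n − 2 = 27.
t* = t_{0.025, 27} = 2.051831.
Margin = t* × SE = 2.051831 × 0.000930027 = 0.001908.
CI: 0.00643 ± 0.001908 → (0.0045, 0.0083).
With 95% confidence, each one-unit increase in fertilizer application rate is associated with a change of between 0.0045 and 0.0083 tonnes/ha in crop yield.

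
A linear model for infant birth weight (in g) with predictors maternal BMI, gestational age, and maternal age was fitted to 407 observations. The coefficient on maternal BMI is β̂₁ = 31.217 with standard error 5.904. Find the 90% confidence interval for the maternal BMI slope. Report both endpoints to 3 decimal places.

df = n − k − 1 = 407 − 3 − 1 = 403.
t* = t_{0.05, 403} = 1.648643.
Margin = t* × SE = 1.648643 × 5.904 = 9.73359.
CI: 31.217 ± 9.73359 → (21.483, 40.951).
With 90% confidence, each one-unit increase in maternal BMI is associated with a change of between 21.483 and 40.951 g in infant birth weight, holding the other predictors fixed.

(21.483, 40.951)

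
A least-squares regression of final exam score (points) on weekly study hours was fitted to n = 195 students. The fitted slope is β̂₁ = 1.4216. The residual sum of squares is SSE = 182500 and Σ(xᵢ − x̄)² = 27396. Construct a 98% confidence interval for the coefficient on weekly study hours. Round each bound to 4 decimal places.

MSE = SSE/(n − 2) = 182500/193 = 945.596.
SE(β̂₁) = √(MSE/Sₓₓ) = √(945.596/27396) = 0.185784.
df = n − 2 = 193.
t* = t_{0.01, 193} = 2.345824.
Margin = t* × SE = 2.345824 × 0.185784 = 0.435817.
CI: 1.4216 ± 0.435817 → (0.9858, 1.8574).
With 98% confidence, each one-unit increase in weekly study hours is associated with a change of between 0.9858 and 1.8574 points in final exam score.

(0.9858, 1.8574)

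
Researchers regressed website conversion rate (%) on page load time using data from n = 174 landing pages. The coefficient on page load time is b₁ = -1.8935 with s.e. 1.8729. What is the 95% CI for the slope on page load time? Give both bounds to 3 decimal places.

df = n − 2 = 174 − 2 = 172.
t* = t_{0.025, 172} = 1.973852.
Margin = t* × SE = 1.973852 × 1.8729 = 3.69683.
CI: -1.8935 ± 3.69683 → (-5.590, 1.803).
With 95% confidence, each one-unit increase in page load time is associated with a change of between -5.590 and 1.803 % in website conversion rate.

(-5.590, 1.803)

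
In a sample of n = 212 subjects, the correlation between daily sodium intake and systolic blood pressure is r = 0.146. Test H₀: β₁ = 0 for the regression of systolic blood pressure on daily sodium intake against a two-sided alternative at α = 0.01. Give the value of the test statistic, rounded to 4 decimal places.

t = r·√(n − 2)/√(1 − r²) = 0.146·√210/√0.978684 = 2.1387.
df = n − 2 = 210.
Two-sided p ≈ 0.0336, which is ≥ 0.01, so fail to reject H₀.
The data do not give significant evidence of a linear association between daily sodium intake and systolic blood pressure.

t = 2.1387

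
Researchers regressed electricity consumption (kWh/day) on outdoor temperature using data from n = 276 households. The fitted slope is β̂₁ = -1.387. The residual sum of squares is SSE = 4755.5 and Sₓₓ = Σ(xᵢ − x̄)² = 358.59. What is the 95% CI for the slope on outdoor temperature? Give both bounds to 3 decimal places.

MSE = SSE/(n − 2) = 4755.5/274 = 17.3558.
SE(β̂₁) = √(MSE/Sₓₓ) = √(17.3558/358.59) = 0.220001.
df = n − 2 = 274.
t* = t_{0.025, 274} = 1.96866.
Margin = t* × SE = 1.96866 × 0.220001 = 0.43311.
CI: -1.387 ± 0.43311 → (-1.820, -0.954).
With 95% confidence, each one-unit increase in outdoor temperature is associated with a change of between -1.820 and -0.954 kWh/day in electricity consumption.

(-1.820, -0.954)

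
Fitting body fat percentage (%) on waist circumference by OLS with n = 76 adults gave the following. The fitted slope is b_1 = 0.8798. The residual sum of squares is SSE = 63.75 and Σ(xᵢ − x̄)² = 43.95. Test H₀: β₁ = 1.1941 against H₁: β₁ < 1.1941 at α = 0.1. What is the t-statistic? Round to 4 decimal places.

MSE = SSE/(n − 2) = 63.75/74 = 0.861486.
SE(b_1) = √(MSE/Sₓₓ) = √(0.861486/43.95) = 0.140005.
t = (0.8798 − 1.1941) / 0.140005 = -2.2449.
df = n − 2 = 74.
One-sided p ≈ 0.0139, which is < 0.1, so reject H₀.
There is evidence that the true slope on waist circumference is below 1.1941 % per unit.

t = -2.2449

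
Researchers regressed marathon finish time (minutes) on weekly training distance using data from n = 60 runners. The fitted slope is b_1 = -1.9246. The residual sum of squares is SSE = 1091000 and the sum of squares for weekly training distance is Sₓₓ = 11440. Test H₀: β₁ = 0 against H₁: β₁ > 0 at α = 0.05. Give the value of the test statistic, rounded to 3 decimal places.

MSE = SSE/(n − 2) = 1091000/58 = 18810.3.
SE(b_1) = √(MSE/Sₓₓ) = √(18810.3/11440) = 1.28229.
t = -1.9246 / 1.28229 = -1.501.
df = n − 2 = 58.
One-sided p ≈ 0.9306, which is ≥ 0.05, so fail to reject H₀.
The data do not give significant evidence that the true slope on weekly training distance is positive.

t = -1.501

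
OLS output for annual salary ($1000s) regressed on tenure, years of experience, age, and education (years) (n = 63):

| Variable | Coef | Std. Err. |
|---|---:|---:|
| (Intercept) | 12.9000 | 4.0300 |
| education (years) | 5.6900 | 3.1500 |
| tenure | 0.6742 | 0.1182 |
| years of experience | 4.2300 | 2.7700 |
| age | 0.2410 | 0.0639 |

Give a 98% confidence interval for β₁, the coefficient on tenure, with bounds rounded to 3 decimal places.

(0.391, 0.957)

Read off: b = 0.6742, SE = 0.1182 for tenure.
df = n − k − 1 = 63 − 4 − 1 = 58.
t* = t_{0.01, 58} = 2.392377.
Margin = t* × SE = 2.392377 × 0.1182 = 0.28278.
CI: 0.6742 ± 0.28278 → (0.391, 0.957).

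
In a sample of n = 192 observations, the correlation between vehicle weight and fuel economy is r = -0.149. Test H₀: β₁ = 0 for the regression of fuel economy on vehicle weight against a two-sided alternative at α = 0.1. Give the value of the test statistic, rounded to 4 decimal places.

t = r·√(n − 2)/√(1 − r²) = -0.149·√190/√0.977799 = -2.0770.
df = n − 2 = 190.
Two-sided p ≈ 0.0391, which is < 0.1, so reject H₀.
There is evidence of a linear association between vehicle weight and fuel economy.

t = -2.0770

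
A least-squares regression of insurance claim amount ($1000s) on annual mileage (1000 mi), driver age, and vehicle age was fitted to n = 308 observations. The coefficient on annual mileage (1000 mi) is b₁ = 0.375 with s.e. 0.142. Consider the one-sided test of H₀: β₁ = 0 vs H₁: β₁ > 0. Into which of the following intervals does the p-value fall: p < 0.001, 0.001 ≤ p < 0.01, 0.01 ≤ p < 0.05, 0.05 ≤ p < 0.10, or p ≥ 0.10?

0.001 ≤ p < 0.01

t = 0.375 / 0.142 = 2.641.
df = n − k − 1 = 308 − 3 − 1 = 304.
One-sided p = P(T_{304} > t) ≈ 0.0043.
So 0.001 ≤ p < 0.01.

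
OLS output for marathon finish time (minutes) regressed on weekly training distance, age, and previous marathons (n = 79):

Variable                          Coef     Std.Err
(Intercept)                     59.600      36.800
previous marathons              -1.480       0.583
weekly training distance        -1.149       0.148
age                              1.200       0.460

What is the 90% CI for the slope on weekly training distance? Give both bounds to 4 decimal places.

Read off: b = -1.149, SE = 0.148 for weekly training distance.
df = n − k − 1 = 79 − 3 − 1 = 75.
t* = t_{0.05, 75} = 1.665425.
Margin = t* × SE = 1.665425 × 0.148 = 0.246483.
CI: -1.149 ± 0.246483 → (-1.3955, -0.9025).

(-1.3955, -0.9025)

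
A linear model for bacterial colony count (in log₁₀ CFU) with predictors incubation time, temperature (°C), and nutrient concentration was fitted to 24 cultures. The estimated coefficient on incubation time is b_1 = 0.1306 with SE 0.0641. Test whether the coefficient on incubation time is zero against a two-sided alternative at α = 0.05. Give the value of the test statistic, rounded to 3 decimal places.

H₀: β₁ = 0 vs H₁: β₁ ≠ 0.
t = (b_1 − β₁⁰)/SE = 0.1306 / 0.0641 = 2.037.
df = n − k − 1 = 24 − 3 − 1 = 20.
Two-sided p ≈ 0.0551, which is ≥ 0.05, so fail to reject H₀.
The data do not give significant evidence of an association between incubation time and bacterial colony count, after adjusting for the other predictors.

t = 2.037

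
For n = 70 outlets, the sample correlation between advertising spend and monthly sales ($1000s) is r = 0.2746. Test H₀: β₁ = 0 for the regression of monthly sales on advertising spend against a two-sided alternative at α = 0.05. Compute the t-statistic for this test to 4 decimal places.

t = 2.3549

t = r·√(n − 2)/√(1 − r²) = 0.2746·√68/√0.924595 = 2.3549.
df = n − 2 = 68.
Two-sided p ≈ 0.0214, which is < 0.05, so reject H₀.
There is evidence of a linear association between advertising spend and monthly sales.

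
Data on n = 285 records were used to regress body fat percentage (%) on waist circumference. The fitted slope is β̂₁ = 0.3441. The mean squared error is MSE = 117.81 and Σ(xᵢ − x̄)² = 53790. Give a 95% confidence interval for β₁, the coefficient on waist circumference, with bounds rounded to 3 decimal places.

(0.252, 0.436)

SE(β̂₁) = √(MSE/Sₓₓ) = √(117.81/53790) = 0.0467994.
df = n − 2 = 283.
t* = t_{0.025, 283} = 1.968382.
Margin = t* × SE = 1.968382 × 0.0467994 = 0.09212.
CI: 0.3441 ± 0.09212 → (0.252, 0.436).
With 95% confidence, each one-unit increase in waist circumference is associated with a change of between 0.252 and 0.436 % in body fat percentage.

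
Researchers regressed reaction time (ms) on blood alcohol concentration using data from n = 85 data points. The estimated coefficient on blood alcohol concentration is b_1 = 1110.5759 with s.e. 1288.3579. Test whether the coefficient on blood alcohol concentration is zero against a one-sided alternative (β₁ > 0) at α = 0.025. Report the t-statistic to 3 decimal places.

H₀: β₁ = 0 vs H₁: β₁ > 0.
t = (b_1 − β₁⁰)/SE = 1110.5759 / 1288.3579 = 0.862.
df = n − 2 = 85 − 2 = 83.
One-sided p ≈ 0.1956, which is ≥ 0.025, so fail to reject H₀.
The data do not give significant evidence that the true slope on blood alcohol concentration is positive.

t = 0.862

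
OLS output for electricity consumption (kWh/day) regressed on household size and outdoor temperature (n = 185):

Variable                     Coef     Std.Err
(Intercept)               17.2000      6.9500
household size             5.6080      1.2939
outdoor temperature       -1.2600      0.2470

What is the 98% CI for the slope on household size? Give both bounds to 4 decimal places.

(2.5712, 8.6448)

Read off: b = 5.6080, SE = 1.2939 for household size.
df = n − k − 1 = 185 − 2 − 1 = 182.
t* = t_{0.01, 182} = 2.347011.
Margin = t* × SE = 2.347011 × 1.2939 = 3.036798.
CI: 5.6080 ± 3.036798 → (2.5712, 8.6448).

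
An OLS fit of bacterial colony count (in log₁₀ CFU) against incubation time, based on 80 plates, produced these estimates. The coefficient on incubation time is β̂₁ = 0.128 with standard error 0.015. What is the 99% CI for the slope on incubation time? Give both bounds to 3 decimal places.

df = n − 2 = 80 − 2 = 78.
t* = t_{0.005, 78} = 2.64034.
Margin = t* × SE = 2.64034 × 0.015 = 0.03961.
CI: 0.128 ± 0.03961 → (0.088, 0.168).
With 99% confidence, each one-unit increase in incubation time is associated with a change of between 0.088 and 0.168 log₁₀ CFU in bacterial colony count.

(0.088, 0.168)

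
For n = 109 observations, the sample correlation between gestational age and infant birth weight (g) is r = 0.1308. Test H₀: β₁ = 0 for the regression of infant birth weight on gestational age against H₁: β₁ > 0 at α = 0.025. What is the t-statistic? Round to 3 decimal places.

t = 1.365

t = r·√(n − 2)/√(1 − r²) = 0.1308·√107/√0.982891 = 1.365.
df = n − 2 = 107.
One-sided p ≈ 0.0876, which is ≥ 0.025, so fail to reject H₀.
The data do not give significant evidence of a linear association between gestational age and infant birth weight.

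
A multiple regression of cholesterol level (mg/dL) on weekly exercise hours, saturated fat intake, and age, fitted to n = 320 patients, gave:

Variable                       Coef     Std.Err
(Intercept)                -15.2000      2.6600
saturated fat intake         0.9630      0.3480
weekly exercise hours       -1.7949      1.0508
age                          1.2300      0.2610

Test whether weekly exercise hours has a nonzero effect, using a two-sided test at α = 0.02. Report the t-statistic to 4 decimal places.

Read off: b = -1.7949, SE = 1.0508 for weekly exercise hours.
H₀: β₁ = 0 vs H₁: β₁ ≠ 0.
t = -1.7949 / 1.0508 = -1.7081.
df = n − k − 1 = 320 − 3 − 1 = 316.
Two-sided p ≈ 0.0886, which is ≥ 0.02, so fail to reject H₀.
The data do not give significant evidence of an association between weekly exercise hours and cholesterol level, after adjusting for the other predictors.

t = -1.7081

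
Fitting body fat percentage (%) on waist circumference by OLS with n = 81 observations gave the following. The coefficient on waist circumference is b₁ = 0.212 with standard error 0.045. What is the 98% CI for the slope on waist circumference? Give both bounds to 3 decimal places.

df = n − 2 = 81 − 2 = 79.
t* = t_{0.01, 79} = 2.374482.
Margin = t* × SE = 2.374482 × 0.045 = 0.10685.
CI: 0.212 ± 0.10685 → (0.105, 0.319).
With 98% confidence, each one-unit increase in waist circumference is associated with a change of between 0.105 and 0.319 % in body fat percentage.

(0.105, 0.319)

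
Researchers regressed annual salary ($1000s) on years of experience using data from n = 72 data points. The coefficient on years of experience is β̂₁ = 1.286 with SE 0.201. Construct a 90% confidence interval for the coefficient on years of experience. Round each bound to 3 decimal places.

(0.951, 1.621)

df = n − 2 = 72 − 2 = 70.
t* = t_{0.05, 70} = 1.666914.
Margin = t* × SE = 1.666914 × 0.201 = 0.33505.
CI: 1.286 ± 0.33505 → (0.951, 1.621).
With 90% confidence, each one-unit increase in years of experience is associated with a change of between 0.951 and 1.621 $1000s in annual salary.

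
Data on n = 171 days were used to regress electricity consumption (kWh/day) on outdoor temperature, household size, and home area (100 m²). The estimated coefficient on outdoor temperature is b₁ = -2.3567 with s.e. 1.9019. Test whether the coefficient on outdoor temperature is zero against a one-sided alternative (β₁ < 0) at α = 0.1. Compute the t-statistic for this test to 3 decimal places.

H₀: β₁ = 0 vs H₁: β₁ < 0.
t = (b₁ − β₁⁰)/SE = -2.3567 / 1.9019 = -1.239.
df = n − k − 1 = 171 − 3 − 1 = 167.
One-sided p ≈ 0.1085, which is ≥ 0.1, so fail to reject H₀.
The data do not give significant evidence that the true slope on outdoor temperature is negative, holding the other predictors fixed.

t = -1.239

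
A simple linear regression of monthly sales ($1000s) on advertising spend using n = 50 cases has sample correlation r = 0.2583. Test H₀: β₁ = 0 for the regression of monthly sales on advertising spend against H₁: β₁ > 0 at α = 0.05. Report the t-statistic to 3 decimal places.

t = 1.852

t = r·√(n − 2)/√(1 − r²) = 0.2583·√48/√0.933281 = 1.852.
df = n − 2 = 48.
One-sided p ≈ 0.0351, which is < 0.05, so reject H₀.
There is evidence of a linear association between advertising spend and monthly sales.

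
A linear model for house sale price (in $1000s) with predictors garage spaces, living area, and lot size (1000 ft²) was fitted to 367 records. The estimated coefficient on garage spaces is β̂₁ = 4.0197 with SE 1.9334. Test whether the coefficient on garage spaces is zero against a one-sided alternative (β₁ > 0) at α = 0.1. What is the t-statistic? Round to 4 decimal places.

t = 2.0791

H₀: β₁ = 0 vs H₁: β₁ > 0.
t = (β̂₁ − β₁⁰)/SE = 4.0197 / 1.9334 = 2.0791.
df = n − k − 1 = 367 − 3 − 1 = 363.
One-sided p ≈ 0.0192, which is < 0.1, so reject H₀.
There is evidence that the true slope on garage spaces is positive, holding the other predictors fixed.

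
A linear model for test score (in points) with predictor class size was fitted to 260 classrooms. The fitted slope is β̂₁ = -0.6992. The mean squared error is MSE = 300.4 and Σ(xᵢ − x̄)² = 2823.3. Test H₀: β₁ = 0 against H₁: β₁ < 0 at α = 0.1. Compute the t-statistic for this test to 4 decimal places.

SE(β̂₁) = √(MSE/Sₓₓ) = √(300.4/2823.3) = 0.326191.
t = -0.6992 / 0.326191 = -2.1435.
df = n − 2 = 258.
One-sided p ≈ 0.0165, which is < 0.1, so reject H₀.
There is evidence that the true slope on class size is negative.

t = -2.1435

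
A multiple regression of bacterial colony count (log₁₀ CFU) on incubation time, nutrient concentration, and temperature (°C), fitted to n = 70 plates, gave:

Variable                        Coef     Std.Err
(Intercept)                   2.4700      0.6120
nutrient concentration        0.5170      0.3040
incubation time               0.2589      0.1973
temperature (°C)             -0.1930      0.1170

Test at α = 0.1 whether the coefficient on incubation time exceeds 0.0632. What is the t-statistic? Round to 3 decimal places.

Read off: b = 0.2589, SE = 0.1973 for incubation time.
H₀: β₁ = 0.0632 vs H₁: β₁ > 0.0632.
t = (0.2589 − 0.0632) / 0.1973 = 0.992.
df = n − k − 1 = 70 − 3 − 1 = 66.
One-sided p ≈ 0.1624, which is ≥ 0.1, so fail to reject H₀.
The data do not give significant evidence that the true slope on incubation time exceeds 0.0632 log₁₀ CFU per unit, holding the other predictors fixed.

t = 0.992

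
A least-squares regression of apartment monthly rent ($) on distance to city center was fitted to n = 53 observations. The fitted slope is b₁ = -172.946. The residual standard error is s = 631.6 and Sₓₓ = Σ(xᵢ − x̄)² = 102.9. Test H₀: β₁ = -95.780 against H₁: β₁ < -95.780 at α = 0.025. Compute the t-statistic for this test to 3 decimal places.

t = -1.239

SE(b₁) = s/√Sₓₓ = 631.6/√102.9 = 62.2636.
t = (-172.946 − (-95.780)) / 62.2636 = -1.239.
df = n − 2 = 51.
One-sided p ≈ 0.1104, which is ≥ 0.025, so fail to reject H₀.
The data do not give significant evidence that the true slope on distance to city center is below -95.780 $ per unit.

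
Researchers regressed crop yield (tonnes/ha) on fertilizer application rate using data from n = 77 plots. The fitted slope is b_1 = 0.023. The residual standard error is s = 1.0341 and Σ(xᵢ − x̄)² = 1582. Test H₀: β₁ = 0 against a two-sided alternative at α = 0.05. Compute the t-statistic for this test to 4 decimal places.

SE(b_1) = s/√Sₓₓ = 1.0341/√1582 = 0.0259992.
t = 0.023 / 0.0259992 = 0.8846.
df = n − 2 = 75.
Two-sided p ≈ 0.3792, which is ≥ 0.05, so fail to reject H₀.
The data do not give significant evidence of an association between fertilizer application rate and crop yield.

t = 0.8846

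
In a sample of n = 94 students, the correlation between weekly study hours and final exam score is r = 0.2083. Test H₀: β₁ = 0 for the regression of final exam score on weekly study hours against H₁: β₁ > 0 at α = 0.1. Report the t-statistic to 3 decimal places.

t = 2.043

t = r·√(n − 2)/√(1 − r²) = 0.2083·√92/√0.956611 = 2.043.
df = n − 2 = 92.
One-sided p ≈ 0.0220, which is < 0.1, so reject H₀.
There is evidence of a linear association between weekly study hours and final exam score.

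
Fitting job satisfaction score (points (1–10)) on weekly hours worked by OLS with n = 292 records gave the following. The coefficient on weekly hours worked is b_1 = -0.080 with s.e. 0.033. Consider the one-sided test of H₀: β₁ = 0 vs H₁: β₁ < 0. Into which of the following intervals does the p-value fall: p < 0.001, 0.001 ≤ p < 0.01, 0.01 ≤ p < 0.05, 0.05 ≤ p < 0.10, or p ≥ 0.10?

t = -0.080 / 0.033 = -2.424.
df = n − 2 = 292 − 2 = 290.
One-sided p = P(T_{290} < t) ≈ 0.0080.
So 0.001 ≤ p < 0.01.

0.001 ≤ p < 0.01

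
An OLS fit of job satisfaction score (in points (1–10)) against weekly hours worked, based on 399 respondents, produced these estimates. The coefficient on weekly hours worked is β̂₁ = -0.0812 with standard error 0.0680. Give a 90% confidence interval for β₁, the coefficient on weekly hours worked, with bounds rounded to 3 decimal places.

(-0.193, 0.031)

df = n − 2 = 399 − 2 = 397.
t* = t_{0.05, 397} = 1.648701.
Margin = t* × SE = 1.648701 × 0.0680 = 0.11211.
CI: -0.0812 ± 0.11211 → (-0.193, 0.031).
With 90% confidence, each one-unit increase in weekly hours worked is associated with a change of between -0.193 and 0.031 points (1–10) in job satisfaction score.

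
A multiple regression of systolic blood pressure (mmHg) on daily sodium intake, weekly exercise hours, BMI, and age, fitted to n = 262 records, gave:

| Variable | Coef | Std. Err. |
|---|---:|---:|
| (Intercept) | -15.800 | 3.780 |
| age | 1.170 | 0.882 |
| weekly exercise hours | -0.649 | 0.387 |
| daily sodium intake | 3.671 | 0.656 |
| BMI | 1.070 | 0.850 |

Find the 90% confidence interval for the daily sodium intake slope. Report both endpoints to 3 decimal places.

(2.588, 4.754)

Read off: b = 3.671, SE = 0.656 for daily sodium intake.
df = n − k − 1 = 262 − 4 − 1 = 257.
t* = t_{0.05, 257} = 1.650804.
Margin = t* × SE = 1.650804 × 0.656 = 1.08293.
CI: 3.671 ± 1.08293 → (2.588, 4.754).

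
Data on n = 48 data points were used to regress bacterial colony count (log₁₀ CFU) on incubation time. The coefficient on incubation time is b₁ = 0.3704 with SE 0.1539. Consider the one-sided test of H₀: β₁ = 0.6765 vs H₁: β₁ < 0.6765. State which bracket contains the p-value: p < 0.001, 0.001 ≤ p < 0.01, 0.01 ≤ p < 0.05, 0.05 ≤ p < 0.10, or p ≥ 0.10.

0.01 ≤ p < 0.05

t = (0.3704 − 0.6765) / 0.1539 = -1.989.
df = n − 2 = 48 − 2 = 46.
One-sided p = P(T_{46} < t) ≈ 0.0263.
So 0.01 ≤ p < 0.05.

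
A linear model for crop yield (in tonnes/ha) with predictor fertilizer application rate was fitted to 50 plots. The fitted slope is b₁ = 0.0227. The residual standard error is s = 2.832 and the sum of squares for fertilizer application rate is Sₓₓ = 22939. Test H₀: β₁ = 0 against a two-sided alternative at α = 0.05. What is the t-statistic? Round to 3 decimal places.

SE(b₁) = s/√Sₓₓ = 2.832/√22939 = 0.0186985.
t = 0.0227 / 0.0186985 = 1.214.
df = n − 2 = 48.
Two-sided p ≈ 0.2307, which is ≥ 0.05, so fail to reject H₀.
The data do not give significant evidence of an association between fertilizer application rate and crop yield.

t = 1.214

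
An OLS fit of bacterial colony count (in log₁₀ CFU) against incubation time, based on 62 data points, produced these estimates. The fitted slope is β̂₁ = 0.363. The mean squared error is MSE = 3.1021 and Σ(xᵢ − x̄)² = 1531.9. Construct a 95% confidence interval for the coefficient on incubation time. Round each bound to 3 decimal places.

(0.273, 0.453)

SE(β̂₁) = √(MSE/Sₓₓ) = √(3.1021/1531.9) = 0.045.
df = n − 2 = 60.
t* = t_{0.025, 60} = 2.000298.
Margin = t* × SE = 2.000298 × 0.045 = 0.09001.
CI: 0.363 ± 0.09001 → (0.273, 0.453).
With 95% confidence, each one-unit increase in incubation time is associated with a change of between 0.273 and 0.453 log₁₀ CFU in bacterial colony count.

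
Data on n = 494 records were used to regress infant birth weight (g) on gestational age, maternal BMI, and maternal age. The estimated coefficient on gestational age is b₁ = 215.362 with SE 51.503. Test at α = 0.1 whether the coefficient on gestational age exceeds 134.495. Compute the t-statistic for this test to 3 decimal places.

H₀: β₁ = 134.495 vs H₁: β₁ > 134.495.
t = (b₁ − β₁⁰)/SE = (215.362 − 134.495) / 51.503 = 1.570.
df = n − k − 1 = 494 − 3 − 1 = 490.
One-sided p ≈ 0.0585, which is < 0.1, so reject H₀.
There is evidence that the true slope on gestational age exceeds 134.495 g per unit, holding the other predictors fixed.

t = 1.570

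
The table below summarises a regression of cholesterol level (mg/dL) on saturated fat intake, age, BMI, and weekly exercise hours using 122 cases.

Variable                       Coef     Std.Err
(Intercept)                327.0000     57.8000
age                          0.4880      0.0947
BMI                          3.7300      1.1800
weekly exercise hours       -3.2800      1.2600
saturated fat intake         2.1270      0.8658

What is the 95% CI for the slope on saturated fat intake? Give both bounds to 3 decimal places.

Read off: b = 2.1270, SE = 0.8658 for saturated fat intake.
df = n − k − 1 = 122 − 4 − 1 = 117.
t* = t_{0.025, 117} = 1.980448.
Margin = t* × SE = 1.980448 × 0.8658 = 1.71467.
CI: 2.1270 ± 1.71467 → (0.412, 3.842).

(0.412, 3.842)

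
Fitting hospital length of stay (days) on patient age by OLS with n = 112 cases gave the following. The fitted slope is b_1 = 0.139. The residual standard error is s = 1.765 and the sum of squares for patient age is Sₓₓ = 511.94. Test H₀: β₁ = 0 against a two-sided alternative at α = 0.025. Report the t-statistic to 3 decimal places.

SE(b_1) = s/√Sₓₓ = 1.765/√511.94 = 0.0780073.
t = 0.139 / 0.0780073 = 1.782.
df = n − 2 = 110.
Two-sided p ≈ 0.0775, which is ≥ 0.025, so fail to reject H₀.
The data do not give significant evidence of an association between patient age and hospital length of stay.

t = 1.782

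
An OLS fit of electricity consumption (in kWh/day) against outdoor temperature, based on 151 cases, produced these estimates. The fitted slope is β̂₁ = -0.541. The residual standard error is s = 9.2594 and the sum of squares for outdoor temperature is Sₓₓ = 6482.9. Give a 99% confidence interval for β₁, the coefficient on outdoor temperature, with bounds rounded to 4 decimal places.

SE(β̂₁) = s/√Sₓₓ = 9.2594/√6482.9 = 0.115.
df = n − 2 = 149.
t* = t_{0.005, 149} = 2.609228.
Margin = t* × SE = 2.609228 × 0.115 = 0.300061.
CI: -0.541 ± 0.300061 → (-0.8411, -0.2409).
With 99% confidence, each one-unit increase in outdoor temperature is associated with a change of between -0.8411 and -0.2409 kWh/day in electricity consumption.

(-0.8411, -0.2409)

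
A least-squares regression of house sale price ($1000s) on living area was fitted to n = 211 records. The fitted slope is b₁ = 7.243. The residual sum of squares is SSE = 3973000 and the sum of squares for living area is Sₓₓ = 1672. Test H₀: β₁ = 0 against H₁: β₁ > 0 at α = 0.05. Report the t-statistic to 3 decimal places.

t = 2.148

MSE = SSE/(n − 2) = 3973000/209 = 19009.6.
SE(b₁) = √(MSE/Sₓₓ) = √(19009.6/1672) = 3.37185.
t = 7.243 / 3.37185 = 2.148.
df = n − 2 = 209.
One-sided p ≈ 0.0164, which is < 0.05, so reject H₀.
There is evidence that the true slope on living area is positive.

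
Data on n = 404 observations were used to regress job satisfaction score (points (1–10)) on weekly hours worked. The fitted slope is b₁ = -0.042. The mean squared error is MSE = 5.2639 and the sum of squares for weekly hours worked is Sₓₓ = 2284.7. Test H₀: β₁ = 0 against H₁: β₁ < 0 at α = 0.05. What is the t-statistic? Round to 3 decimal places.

t = -0.875

SE(b₁) = √(MSE/Sₓₓ) = √(5.2639/2284.7) = 0.0479998.
t = -0.042 / 0.0479998 = -0.875.
df = n − 2 = 402.
One-sided p ≈ 0.1910, which is ≥ 0.05, so fail to reject H₀.
The data do not give significant evidence that the true slope on weekly hours worked is negative.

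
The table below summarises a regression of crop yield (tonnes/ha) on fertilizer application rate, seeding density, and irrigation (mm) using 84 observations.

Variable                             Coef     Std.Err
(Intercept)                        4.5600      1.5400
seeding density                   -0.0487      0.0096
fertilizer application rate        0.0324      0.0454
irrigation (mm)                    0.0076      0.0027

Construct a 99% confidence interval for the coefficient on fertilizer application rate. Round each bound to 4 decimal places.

(-0.0874, 0.1522)

Read off: b = 0.0324, SE = 0.0454 for fertilizer application rate.
df = n − k − 1 = 84 − 3 − 1 = 80.
t* = t_{0.005, 80} = 2.638691.
Margin = t* × SE = 2.638691 × 0.0454 = 0.119797.
CI: 0.0324 ± 0.119797 → (-0.0874, 0.1522).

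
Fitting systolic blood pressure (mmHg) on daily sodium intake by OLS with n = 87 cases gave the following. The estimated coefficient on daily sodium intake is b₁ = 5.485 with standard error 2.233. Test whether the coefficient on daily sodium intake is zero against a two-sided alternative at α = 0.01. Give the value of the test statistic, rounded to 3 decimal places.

t = 2.456

H₀: β₁ = 0 vs H₁: β₁ ≠ 0.
t = (b₁ − β₁⁰)/SE = 5.485 / 2.233 = 2.456.
df = n − 2 = 87 − 2 = 85.
Two-sided p ≈ 0.0161, which is ≥ 0.01, so fail to reject H₀.
The data do not give significant evidence of an association between daily sodium intake and systolic blood pressure.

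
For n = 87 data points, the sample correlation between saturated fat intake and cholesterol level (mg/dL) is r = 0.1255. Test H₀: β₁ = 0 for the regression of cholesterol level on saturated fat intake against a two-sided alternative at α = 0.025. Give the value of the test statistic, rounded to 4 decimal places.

t = r·√(n − 2)/√(1 − r²) = 0.1255·√85/√0.98425 = 1.1663.
df = n − 2 = 85.
Two-sided p ≈ 0.2468, which is ≥ 0.025, so fail to reject H₀.
The data do not give significant evidence of a linear association between saturated fat intake and cholesterol level.

t = 1.1663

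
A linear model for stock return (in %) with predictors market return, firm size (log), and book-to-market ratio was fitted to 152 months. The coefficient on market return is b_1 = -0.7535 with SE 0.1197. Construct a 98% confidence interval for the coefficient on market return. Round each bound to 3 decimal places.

(-1.035, -0.472)

df = n − k − 1 = 152 − 3 − 1 = 148.
t* = t_{0.01, 148} = 2.351808.
Margin = t* × SE = 2.351808 × 0.1197 = 0.28151.
CI: -0.7535 ± 0.28151 → (-1.035, -0.472).
With 98% confidence, each one-unit increase in market return is associated with a change of between -1.035 and -0.472 % in stock return, holding the other predictors fixed.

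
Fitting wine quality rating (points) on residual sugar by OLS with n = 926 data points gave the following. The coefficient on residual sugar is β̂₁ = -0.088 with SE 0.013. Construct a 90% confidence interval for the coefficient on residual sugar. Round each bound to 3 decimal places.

df = n − 2 = 926 − 2 = 924.
t* = t_{0.05, 924} = 1.646504.
Margin = t* × SE = 1.646504 × 0.013 = 0.02140.
CI: -0.088 ± 0.02140 → (-0.109, -0.067).
With 90% confidence, each one-unit increase in residual sugar is associated with a change of between -0.109 and -0.067 points in wine quality rating.

(-0.109, -0.067)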